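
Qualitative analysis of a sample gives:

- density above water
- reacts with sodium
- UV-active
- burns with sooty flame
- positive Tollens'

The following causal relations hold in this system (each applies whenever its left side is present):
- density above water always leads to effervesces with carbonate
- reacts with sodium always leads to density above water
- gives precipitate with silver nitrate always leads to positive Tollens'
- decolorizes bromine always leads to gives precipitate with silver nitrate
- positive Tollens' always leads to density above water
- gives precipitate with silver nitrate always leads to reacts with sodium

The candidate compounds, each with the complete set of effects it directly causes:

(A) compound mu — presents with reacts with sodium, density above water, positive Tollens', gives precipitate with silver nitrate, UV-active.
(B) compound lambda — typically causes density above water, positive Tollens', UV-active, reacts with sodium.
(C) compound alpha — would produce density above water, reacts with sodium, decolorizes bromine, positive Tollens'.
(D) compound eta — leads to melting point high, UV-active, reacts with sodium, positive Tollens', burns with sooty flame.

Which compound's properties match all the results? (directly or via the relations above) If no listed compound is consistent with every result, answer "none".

Testing each hypothesis:
(A) compound mu — density above water match; reacts with sodium match; UV-active match; burns with sooty flame miss; positive Tollens' match
(B) compound lambda — does not account for burns with sooty flame
(C) compound alpha — density above water match; reacts with sodium match; UV-active miss; burns with sooty flame miss; positive Tollens' match
(D) compound eta — density above water match (via reacts with sodium → density above water); reacts with sodium match; UV-active match; burns with sooty flame match; positive Tollens' match
Only (D) is consistent with every observation.

D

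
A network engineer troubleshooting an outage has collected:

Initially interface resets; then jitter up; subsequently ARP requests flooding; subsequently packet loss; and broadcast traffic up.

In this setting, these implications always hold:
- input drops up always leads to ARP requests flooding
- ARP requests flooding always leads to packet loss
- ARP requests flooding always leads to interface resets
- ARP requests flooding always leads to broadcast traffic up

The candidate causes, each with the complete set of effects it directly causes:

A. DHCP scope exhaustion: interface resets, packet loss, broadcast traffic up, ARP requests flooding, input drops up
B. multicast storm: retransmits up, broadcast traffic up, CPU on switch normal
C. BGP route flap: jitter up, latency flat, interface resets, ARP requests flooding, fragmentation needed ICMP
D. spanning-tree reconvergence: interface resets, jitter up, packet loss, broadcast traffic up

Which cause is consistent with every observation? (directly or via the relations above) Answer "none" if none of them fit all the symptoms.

Checking each candidate against the observations:
(A) DHCP scope exhaustion — interface resets match; jitter up miss; ARP requests flooding match; packet loss match; broadcast traffic up match
(B) multicast storm — interface resets miss; jitter up miss; ARP requests flooding miss; packet loss miss; broadcast traffic up match
(C) BGP route flap — accounts for every observation (packet loss via ARP requests flooding → packet loss)
(D) spanning-tree reconvergence — interface resets match; jitter up match; ARP requests flooding miss; packet loss match; broadcast traffic up match
(C) is the only candidate with no mismatches.

C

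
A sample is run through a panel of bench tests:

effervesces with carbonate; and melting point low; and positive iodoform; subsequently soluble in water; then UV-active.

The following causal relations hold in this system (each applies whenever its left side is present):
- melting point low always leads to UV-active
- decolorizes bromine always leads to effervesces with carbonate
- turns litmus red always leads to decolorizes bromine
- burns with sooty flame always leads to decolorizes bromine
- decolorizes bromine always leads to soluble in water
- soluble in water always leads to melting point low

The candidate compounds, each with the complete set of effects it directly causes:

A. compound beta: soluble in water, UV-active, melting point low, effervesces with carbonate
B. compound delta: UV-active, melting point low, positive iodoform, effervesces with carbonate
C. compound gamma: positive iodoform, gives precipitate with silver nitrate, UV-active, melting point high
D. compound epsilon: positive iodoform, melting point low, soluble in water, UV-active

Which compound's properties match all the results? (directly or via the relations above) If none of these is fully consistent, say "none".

For each candidate, compare predicted effects to what was observed:
(A) compound beta — effervesces with carbonate ✓; melting point low ✓; positive iodoform ✗; soluble in water ✓; UV-active ✓
(B) compound delta — effervesces with carbonate ✓; melting point low ✓; positive iodoform ✓; soluble in water ✗; UV-active ✓
(C) compound gamma — effervesces with carbonate ✗; melting point low ✗; positive iodoform ✓; soluble in water ✗; UV-active ✓
(D) compound epsilon — does not account for effervesces with carbonate
No candidate is consistent with all observations.

none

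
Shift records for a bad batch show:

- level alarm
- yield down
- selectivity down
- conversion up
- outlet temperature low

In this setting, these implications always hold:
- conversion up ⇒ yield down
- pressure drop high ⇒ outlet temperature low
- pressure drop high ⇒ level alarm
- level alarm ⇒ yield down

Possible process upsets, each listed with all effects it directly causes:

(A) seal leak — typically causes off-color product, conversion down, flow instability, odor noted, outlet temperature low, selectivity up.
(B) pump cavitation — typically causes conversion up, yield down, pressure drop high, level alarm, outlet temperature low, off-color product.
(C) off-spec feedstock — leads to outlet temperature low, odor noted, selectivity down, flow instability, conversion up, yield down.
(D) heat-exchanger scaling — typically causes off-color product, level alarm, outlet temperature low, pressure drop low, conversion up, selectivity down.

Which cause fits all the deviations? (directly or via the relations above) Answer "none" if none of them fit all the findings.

D

Checking each candidate against the observations:
(A) seal leak — fails on level alarm, yield down, selectivity down, conversion up (predicts selectivity up, not selectivity down; predicts conversion down, not conversion up)
(B) pump cavitation — level alarm +; yield down +; selectivity down -; conversion up +; outlet temperature low +
(C) off-spec feedstock — level alarm -; yield down +; selectivity down +; conversion up +; outlet temperature low +
(D) heat-exchanger scaling — accounts for every observation (yield down through conversion up → yield down)
(D) alone accounts for all the evidence.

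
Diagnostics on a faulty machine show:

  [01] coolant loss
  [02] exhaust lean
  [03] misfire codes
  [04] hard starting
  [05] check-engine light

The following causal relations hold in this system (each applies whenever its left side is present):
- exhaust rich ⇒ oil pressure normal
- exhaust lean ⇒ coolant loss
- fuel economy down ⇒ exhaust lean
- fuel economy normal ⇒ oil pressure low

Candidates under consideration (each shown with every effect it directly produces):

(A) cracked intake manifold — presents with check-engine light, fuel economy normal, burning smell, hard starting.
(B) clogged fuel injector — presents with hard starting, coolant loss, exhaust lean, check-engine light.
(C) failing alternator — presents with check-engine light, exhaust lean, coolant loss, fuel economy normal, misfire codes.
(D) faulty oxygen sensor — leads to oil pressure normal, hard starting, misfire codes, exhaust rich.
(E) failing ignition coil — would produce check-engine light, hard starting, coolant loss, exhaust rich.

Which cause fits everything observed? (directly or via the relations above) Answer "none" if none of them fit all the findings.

none

Checking each candidate against the observations:
(A) cracked intake manifold — does not account for coolant loss, exhaust lean, misfire codes
(B) clogged fuel injector — coolant loss match; exhaust lean match; misfire codes miss; hard starting match; check-engine light match
(C) failing alternator — does not account for hard starting
(D) faulty oxygen sensor — coolant loss miss; exhaust lean miss; misfire codes match; hard starting match; check-engine light miss
(E) failing ignition coil — coolant loss match; exhaust lean miss; misfire codes miss; hard starting match; check-engine light match
Every candidate fails on at least one observation.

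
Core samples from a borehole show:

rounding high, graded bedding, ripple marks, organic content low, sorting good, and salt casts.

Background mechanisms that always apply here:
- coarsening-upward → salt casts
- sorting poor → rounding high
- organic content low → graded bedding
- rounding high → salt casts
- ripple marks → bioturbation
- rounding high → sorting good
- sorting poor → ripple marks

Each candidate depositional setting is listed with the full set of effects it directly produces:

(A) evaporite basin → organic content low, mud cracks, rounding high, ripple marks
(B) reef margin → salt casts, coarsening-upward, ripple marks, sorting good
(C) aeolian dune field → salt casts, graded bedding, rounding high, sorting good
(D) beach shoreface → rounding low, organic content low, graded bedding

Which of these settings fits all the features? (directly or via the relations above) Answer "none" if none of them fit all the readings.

Per-candidate check:
(A) evaporite basin — rounding high match; graded bedding match (by organic content low → graded bedding); ripple marks match; organic content low match; sorting good match (by rounding high → sorting good); salt casts match (by rounding high → salt casts)
(B) reef margin — rounding high miss; graded bedding miss; ripple marks match; organic content low miss; sorting good match; salt casts match
(C) aeolian dune field — rounding high match; graded bedding match; ripple marks miss; organic content low miss; sorting good match; salt casts match
(D) beach shoreface — rounding high miss; graded bedding match; ripple marks miss; organic content low match; sorting good miss; salt casts miss
Only (A) is consistent with every observation.

A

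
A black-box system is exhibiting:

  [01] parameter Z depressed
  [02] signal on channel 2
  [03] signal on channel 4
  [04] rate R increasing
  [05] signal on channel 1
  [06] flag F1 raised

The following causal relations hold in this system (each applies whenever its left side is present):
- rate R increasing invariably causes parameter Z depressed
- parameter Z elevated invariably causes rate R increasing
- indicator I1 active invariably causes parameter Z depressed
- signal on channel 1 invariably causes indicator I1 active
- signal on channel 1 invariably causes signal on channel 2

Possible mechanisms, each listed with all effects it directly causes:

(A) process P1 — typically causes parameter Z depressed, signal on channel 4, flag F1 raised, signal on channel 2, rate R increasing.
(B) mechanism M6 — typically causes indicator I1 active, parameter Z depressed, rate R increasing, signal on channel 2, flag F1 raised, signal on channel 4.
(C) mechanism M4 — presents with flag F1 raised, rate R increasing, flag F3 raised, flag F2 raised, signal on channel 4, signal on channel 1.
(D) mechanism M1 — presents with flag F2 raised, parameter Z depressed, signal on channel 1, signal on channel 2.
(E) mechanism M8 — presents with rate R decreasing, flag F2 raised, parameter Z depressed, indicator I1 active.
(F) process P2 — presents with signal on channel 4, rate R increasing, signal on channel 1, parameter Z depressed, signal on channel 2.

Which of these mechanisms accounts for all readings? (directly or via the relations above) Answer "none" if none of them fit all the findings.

C

For each candidate, compare predicted effects to what was observed:
(A) process P1 — parameter Z depressed match; signal on channel 2 match; signal on channel 4 match; rate R increasing match; signal on channel 1 miss; flag F1 raised match
(B) mechanism M6 — parameter Z depressed match; signal on channel 2 match; signal on channel 4 match; rate R increasing match; signal on channel 1 miss; flag F1 raised match
(C) mechanism M4 — parameter Z depressed match (through rate R increasing → parameter Z depressed); signal on channel 2 match (through signal on channel 1 → signal on channel 2); signal on channel 4 match; rate R increasing match; signal on channel 1 match; flag F1 raised match
(D) mechanism M1 — does not account for signal on channel 4, rate R increasing, flag F1 raised
(E) mechanism M8 — parameter Z depressed match; signal on channel 2 miss; signal on channel 4 miss; rate R increasing miss; signal on channel 1 miss; flag F1 raised miss
(F) process P2 — does not account for flag F1 raised
(C) is the only candidate with no mismatches.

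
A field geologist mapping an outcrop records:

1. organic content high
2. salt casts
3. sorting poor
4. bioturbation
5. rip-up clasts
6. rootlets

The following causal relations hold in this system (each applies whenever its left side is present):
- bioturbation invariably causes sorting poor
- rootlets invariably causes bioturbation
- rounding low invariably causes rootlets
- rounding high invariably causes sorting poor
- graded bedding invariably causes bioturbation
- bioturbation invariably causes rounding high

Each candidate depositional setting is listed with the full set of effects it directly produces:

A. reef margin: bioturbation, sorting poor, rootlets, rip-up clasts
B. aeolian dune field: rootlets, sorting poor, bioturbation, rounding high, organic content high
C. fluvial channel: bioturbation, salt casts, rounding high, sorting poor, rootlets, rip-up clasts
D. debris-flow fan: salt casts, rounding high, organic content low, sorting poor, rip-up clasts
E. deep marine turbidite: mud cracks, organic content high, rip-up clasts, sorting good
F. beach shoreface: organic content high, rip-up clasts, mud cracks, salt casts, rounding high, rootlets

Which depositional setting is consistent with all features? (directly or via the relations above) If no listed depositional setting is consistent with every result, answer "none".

Testing each hypothesis:
(A) reef margin — does not account for organic content high, salt casts
(B) aeolian dune field — does not account for salt casts, rip-up clasts
(C) fluvial channel — does not account for organic content high
(D) debris-flow fan — fails on organic content high, bioturbation, rootlets (predicts organic content low, not organic content high)
(E) deep marine turbidite — organic content high +; salt casts -; sorting poor -; bioturbation -; rip-up clasts +; rootlets -
(F) beach shoreface — accounts for every observation (sorting poor through rounding high → sorting poor)
Only (F) is consistent with every observation.

F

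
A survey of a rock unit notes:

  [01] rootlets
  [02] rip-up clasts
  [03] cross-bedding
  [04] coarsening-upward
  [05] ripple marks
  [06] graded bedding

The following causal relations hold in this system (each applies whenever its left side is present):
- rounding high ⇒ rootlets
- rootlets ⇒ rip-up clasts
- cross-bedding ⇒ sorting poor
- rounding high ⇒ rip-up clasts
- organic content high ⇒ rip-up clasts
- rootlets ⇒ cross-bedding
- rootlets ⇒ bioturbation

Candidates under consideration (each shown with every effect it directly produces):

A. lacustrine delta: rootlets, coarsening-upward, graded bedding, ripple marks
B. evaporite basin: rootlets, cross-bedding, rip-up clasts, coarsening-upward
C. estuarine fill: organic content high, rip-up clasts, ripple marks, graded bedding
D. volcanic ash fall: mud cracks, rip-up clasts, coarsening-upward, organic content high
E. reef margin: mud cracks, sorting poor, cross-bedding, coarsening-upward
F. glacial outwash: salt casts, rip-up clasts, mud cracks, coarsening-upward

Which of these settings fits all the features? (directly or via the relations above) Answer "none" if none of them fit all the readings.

A

For each candidate, compare predicted effects to what was observed:
(A) lacustrine delta — accounts for every observation (rip-up clasts by rootlets → rip-up clasts)
(B) evaporite basin — does not account for ripple marks, graded bedding
(C) estuarine fill — rootlets ✗; rip-up clasts ✓; cross-bedding ✗; coarsening-upward ✗; ripple marks ✓; graded bedding ✓
(D) volcanic ash fall — rootlets ✗; rip-up clasts ✓; cross-bedding ✗; coarsening-upward ✓; ripple marks ✗; graded bedding ✗
(E) reef margin — rootlets ✗; rip-up clasts ✗; cross-bedding ✓; coarsening-upward ✓; ripple marks ✗; graded bedding ✗
(F) glacial outwash — rootlets ✗; rip-up clasts ✓; cross-bedding ✗; coarsening-upward ✓; ripple marks ✗; graded bedding ✗
(A) alone accounts for all the evidence.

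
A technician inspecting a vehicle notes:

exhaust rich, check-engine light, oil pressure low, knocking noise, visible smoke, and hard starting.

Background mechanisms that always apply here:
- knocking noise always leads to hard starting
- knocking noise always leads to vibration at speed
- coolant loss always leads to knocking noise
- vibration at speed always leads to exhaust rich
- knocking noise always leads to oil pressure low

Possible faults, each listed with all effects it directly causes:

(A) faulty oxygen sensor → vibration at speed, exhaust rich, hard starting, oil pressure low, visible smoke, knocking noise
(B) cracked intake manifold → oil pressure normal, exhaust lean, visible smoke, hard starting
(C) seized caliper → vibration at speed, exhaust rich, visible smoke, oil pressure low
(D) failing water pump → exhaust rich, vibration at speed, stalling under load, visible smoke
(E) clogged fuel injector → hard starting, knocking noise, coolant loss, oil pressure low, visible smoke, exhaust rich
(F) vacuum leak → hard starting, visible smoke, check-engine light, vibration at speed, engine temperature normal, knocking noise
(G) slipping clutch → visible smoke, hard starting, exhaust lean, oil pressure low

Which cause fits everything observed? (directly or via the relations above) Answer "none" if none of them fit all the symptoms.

F

Testing each hypothesis:
(A) faulty oxygen sensor — does not account for check-engine light
(B) cracked intake manifold — fails on exhaust rich, check-engine light, oil pressure low, knocking noise (predicts exhaust lean, not exhaust rich; predicts oil pressure normal, not oil pressure low)
(C) seized caliper — exhaust rich ✓; check-engine light ✗; oil pressure low ✓; knocking noise ✗; visible smoke ✓; hard starting ✗
(D) failing water pump — does not account for check-engine light, oil pressure low, knocking noise, hard starting
(E) clogged fuel injector — exhaust rich ✓; check-engine light ✗; oil pressure low ✓; knocking noise ✓; visible smoke ✓; hard starting ✓
(F) vacuum leak — accounts for every observation (exhaust rich via vibration at speed → exhaust rich)
(G) slipping clutch — exhaust rich ✗; check-engine light ✗; oil pressure low ✓; knocking noise ✗; visible smoke ✓; hard starting ✓
(F) alone accounts for all the evidence.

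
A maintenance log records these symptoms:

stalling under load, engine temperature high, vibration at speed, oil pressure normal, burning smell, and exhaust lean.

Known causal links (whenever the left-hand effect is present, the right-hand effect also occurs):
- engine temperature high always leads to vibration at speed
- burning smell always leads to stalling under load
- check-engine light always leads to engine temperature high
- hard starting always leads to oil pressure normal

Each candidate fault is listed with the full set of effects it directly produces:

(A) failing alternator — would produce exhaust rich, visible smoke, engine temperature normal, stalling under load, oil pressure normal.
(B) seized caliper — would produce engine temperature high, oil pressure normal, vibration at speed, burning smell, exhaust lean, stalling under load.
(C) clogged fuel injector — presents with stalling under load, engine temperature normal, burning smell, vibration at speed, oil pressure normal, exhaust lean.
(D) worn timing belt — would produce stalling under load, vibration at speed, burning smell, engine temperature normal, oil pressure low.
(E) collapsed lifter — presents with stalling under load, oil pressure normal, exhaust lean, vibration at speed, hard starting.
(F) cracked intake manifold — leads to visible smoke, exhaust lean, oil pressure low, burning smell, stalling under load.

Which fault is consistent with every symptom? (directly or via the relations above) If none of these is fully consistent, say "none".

B

Per-candidate check:
(A) failing alternator — stalling under load ✓; engine temperature high ✗; vibration at speed ✗; oil pressure normal ✓; burning smell ✗; exhaust lean ✗
(B) seized caliper — stalling under load ✓; engine temperature high ✓; vibration at speed ✓; oil pressure normal ✓; burning smell ✓; exhaust lean ✓
(C) clogged fuel injector — stalling under load ✓; engine temperature high ✗; vibration at speed ✓; oil pressure normal ✓; burning smell ✓; exhaust lean ✓
(D) worn timing belt — fails on engine temperature high, oil pressure normal, exhaust lean (predicts engine temperature normal, not engine temperature high; predicts oil pressure low, not oil pressure normal)
(E) collapsed lifter — stalling under load ✓; engine temperature high ✗; vibration at speed ✓; oil pressure normal ✓; burning smell ✗; exhaust lean ✓
(F) cracked intake manifold — stalling under load ✓; engine temperature high ✗; vibration at speed ✗; oil pressure normal ✗; burning smell ✓; exhaust lean ✓
(B) alone accounts for all the evidence.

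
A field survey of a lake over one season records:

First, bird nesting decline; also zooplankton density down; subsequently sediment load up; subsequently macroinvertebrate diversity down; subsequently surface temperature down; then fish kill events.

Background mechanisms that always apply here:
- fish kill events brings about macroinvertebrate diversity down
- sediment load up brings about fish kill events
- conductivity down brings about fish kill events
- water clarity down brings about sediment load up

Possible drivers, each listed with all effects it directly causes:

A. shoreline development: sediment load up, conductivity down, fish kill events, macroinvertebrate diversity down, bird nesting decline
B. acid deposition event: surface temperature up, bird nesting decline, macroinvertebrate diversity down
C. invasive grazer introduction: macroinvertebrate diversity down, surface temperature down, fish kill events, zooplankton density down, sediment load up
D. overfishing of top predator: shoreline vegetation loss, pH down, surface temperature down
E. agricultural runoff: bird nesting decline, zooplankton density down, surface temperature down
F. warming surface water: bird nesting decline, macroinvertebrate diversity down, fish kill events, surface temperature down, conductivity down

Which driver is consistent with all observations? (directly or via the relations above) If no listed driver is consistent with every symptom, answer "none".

Checking each candidate against the observations:
(A) shoreline development — does not account for zooplankton density down, surface temperature down
(B) acid deposition event — fails on zooplankton density down, sediment load up, surface temperature down, fish kill events (predicts surface temperature up, not surface temperature down)
(C) invasive grazer introduction — bird nesting decline -; zooplankton density down +; sediment load up +; macroinvertebrate diversity down +; surface temperature down +; fish kill events +
(D) overfishing of top predator — bird nesting decline -; zooplankton density down -; sediment load up -; macroinvertebrate diversity down -; surface temperature down +; fish kill events -
(E) agricultural runoff — does not account for sediment load up, macroinvertebrate diversity down, fish kill events
(F) warming surface water — bird nesting decline +; zooplankton density down -; sediment load up -; macroinvertebrate diversity down +; surface temperature down +; fish kill events +
No candidate is consistent with all observations.

none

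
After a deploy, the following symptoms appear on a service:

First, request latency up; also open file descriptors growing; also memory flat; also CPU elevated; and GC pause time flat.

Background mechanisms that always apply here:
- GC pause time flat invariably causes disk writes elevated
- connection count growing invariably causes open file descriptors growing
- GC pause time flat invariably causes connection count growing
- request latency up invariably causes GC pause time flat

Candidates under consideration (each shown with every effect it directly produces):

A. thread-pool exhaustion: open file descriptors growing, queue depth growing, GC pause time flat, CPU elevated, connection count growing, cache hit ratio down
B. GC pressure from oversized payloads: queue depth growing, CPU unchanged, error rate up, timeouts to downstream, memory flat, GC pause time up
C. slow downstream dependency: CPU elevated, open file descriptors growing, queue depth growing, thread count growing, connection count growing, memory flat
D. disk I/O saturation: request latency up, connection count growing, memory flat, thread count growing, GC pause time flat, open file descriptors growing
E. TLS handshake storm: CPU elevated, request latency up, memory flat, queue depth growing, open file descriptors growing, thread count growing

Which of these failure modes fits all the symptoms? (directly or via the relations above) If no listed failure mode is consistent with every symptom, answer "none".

E

For each candidate, compare predicted effects to what was observed:
(A) thread-pool exhaustion — does not account for request latency up, memory flat
(B) GC pressure from oversized payloads — request latency up NO; open file descriptors growing NO; memory flat yes; CPU elevated NO; GC pause time flat NO
(C) slow downstream dependency — request latency up NO; open file descriptors growing yes; memory flat yes; CPU elevated yes; GC pause time flat NO
(D) disk I/O saturation — request latency up yes; open file descriptors growing yes; memory flat yes; CPU elevated NO; GC pause time flat yes
(E) TLS handshake storm — accounts for every observation (GC pause time flat by request latency up → GC pause time flat)
Only (E) is consistent with every observation.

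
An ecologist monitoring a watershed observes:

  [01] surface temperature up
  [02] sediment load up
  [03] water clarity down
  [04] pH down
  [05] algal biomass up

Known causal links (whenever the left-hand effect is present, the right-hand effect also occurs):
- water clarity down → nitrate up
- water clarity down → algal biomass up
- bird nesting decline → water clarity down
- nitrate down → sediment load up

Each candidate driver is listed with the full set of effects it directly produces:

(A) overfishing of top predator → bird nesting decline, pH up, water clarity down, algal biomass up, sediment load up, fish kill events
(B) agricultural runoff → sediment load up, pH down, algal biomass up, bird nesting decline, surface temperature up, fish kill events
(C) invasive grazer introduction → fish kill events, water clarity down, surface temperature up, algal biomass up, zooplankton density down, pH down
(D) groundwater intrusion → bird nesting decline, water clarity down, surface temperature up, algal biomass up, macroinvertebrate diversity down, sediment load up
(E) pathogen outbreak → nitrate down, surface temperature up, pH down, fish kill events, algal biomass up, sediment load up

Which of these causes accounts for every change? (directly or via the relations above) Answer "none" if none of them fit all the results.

B

For each candidate, compare predicted effects to what was observed:
(A) overfishing of top predator — surface temperature up -; sediment load up +; water clarity down +; pH down -; algal biomass up +
(B) agricultural runoff — accounts for every observation (water clarity down through bird nesting decline → water clarity down)
(C) invasive grazer introduction — does not account for sediment load up
(D) groundwater intrusion — surface temperature up +; sediment load up +; water clarity down +; pH down -; algal biomass up +
(E) pathogen outbreak — does not account for water clarity down
(B) alone accounts for all the evidence.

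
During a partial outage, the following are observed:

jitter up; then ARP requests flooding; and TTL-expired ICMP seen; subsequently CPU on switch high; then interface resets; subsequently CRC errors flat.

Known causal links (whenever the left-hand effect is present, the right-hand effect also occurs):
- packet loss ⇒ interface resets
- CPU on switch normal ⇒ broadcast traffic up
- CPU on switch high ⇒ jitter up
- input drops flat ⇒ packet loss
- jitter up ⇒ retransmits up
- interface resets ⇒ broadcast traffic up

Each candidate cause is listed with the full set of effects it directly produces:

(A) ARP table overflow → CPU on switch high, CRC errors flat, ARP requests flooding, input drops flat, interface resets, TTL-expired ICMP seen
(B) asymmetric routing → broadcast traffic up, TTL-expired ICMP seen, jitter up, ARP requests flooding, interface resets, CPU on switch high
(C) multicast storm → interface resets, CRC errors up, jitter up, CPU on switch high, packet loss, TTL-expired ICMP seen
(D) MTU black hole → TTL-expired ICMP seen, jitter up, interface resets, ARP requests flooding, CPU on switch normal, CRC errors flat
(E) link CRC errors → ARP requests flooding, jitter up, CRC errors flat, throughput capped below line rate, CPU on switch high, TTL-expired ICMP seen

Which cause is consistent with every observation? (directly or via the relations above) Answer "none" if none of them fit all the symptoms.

Testing each hypothesis:
(A) ARP table overflow — jitter up ✓ (through CPU on switch high → jitter up); ARP requests flooding ✓; TTL-expired ICMP seen ✓; CPU on switch high ✓; interface resets ✓; CRC errors flat ✓
(B) asymmetric routing — jitter up ✓; ARP requests flooding ✓; TTL-expired ICMP seen ✓; CPU on switch high ✓; interface resets ✓; CRC errors flat ✗
(C) multicast storm — fails on ARP requests flooding, CRC errors flat (predicts CRC errors up, not CRC errors flat)
(D) MTU black hole — jitter up ✓; ARP requests flooding ✓; TTL-expired ICMP seen ✓; CPU on switch high ✗; interface resets ✓; CRC errors flat ✓
(E) link CRC errors — does not account for interface resets
Only (A) is consistent with every observation.

A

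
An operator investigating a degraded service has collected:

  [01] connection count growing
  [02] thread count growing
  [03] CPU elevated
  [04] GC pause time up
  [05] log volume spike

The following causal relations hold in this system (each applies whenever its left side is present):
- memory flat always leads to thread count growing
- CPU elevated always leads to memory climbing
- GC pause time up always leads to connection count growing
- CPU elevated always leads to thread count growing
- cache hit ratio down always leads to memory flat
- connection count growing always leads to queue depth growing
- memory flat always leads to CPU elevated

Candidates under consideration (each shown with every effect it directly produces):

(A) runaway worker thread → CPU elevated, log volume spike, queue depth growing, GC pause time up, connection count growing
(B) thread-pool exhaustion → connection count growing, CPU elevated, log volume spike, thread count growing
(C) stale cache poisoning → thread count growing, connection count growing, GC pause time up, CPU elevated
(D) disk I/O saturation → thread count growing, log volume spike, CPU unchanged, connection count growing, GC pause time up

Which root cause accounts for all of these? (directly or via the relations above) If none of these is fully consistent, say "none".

Checking each candidate against the observations:
(A) runaway worker thread — connection count growing ✓; thread count growing ✓ (through CPU elevated → thread count growing); CPU elevated ✓; GC pause time up ✓; log volume spike ✓
(B) thread-pool exhaustion — does not account for GC pause time up
(C) stale cache poisoning — does not account for log volume spike
(D) disk I/O saturation — fails on CPU elevated (predicts CPU unchanged, not CPU elevated)
(A) is the only candidate with no mismatches.

A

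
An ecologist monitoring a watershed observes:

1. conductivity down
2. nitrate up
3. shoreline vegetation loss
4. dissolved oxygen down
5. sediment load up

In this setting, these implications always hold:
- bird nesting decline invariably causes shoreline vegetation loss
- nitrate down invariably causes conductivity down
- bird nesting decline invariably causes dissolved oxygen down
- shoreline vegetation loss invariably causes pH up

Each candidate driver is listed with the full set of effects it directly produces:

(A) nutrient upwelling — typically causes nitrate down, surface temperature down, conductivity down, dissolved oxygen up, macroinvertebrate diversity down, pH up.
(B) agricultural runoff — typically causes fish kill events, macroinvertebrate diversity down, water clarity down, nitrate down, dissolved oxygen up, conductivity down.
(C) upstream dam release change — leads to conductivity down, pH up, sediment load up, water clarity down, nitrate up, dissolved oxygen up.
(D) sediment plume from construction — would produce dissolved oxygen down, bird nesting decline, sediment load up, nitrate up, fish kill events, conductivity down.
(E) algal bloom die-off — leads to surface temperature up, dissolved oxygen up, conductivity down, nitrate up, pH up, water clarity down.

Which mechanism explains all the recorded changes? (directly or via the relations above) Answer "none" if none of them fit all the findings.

Per-candidate check:
(A) nutrient upwelling — conductivity down ✓; nitrate up ✗; shoreline vegetation loss ✗; dissolved oxygen down ✗; sediment load up ✗
(B) agricultural runoff — conductivity down ✓; nitrate up ✗; shoreline vegetation loss ✗; dissolved oxygen down ✗; sediment load up ✗
(C) upstream dam release change — fails on shoreline vegetation loss, dissolved oxygen down (predicts dissolved oxygen up, not dissolved oxygen down)
(D) sediment plume from construction — conductivity down ✓; nitrate up ✓; shoreline vegetation loss ✓ (through bird nesting decline → shoreline vegetation loss); dissolved oxygen down ✓; sediment load up ✓
(E) algal bloom die-off — conductivity down ✓; nitrate up ✓; shoreline vegetation loss ✗; dissolved oxygen down ✗; sediment load up ✗
(D) is the only candidate with no mismatches.

D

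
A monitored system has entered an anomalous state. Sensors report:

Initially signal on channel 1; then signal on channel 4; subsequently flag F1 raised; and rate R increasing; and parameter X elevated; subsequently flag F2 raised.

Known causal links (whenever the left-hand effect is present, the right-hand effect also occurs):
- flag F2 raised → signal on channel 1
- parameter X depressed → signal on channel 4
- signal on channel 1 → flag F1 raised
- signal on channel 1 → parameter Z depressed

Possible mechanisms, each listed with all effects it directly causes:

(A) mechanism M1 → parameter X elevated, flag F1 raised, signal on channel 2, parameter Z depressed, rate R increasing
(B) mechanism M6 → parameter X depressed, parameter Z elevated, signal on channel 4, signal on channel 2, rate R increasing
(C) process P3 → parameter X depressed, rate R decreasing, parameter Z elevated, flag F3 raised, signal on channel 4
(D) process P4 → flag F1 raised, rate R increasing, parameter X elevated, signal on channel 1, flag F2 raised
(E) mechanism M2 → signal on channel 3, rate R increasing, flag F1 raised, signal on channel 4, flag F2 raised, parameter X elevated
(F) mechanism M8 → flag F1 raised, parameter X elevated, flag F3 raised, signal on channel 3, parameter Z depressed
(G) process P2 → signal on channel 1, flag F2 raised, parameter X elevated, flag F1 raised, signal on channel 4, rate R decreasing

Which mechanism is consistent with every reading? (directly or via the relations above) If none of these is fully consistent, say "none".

Checking each candidate against the observations:
(A) mechanism M1 — signal on channel 1 ✗; signal on channel 4 ✗; flag F1 raised ✓; rate R increasing ✓; parameter X elevated ✓; flag F2 raised ✗
(B) mechanism M6 — fails on signal on channel 1, flag F1 raised, parameter X elevated, flag F2 raised (predicts parameter X depressed, not parameter X elevated)
(C) process P3 — fails on signal on channel 1, flag F1 raised, rate R increasing, parameter X elevated, flag F2 raised (predicts rate R decreasing, not rate R increasing; predicts parameter X depressed, not parameter X elevated)
(D) process P4 — signal on channel 1 ✓; signal on channel 4 ✗; flag F1 raised ✓; rate R increasing ✓; parameter X elevated ✓; flag F2 raised ✓
(E) mechanism M2 — signal on channel 1 ✓ (via flag F2 raised → signal on channel 1); signal on channel 4 ✓; flag F1 raised ✓; rate R increasing ✓; parameter X elevated ✓; flag F2 raised ✓
(F) mechanism M8 — signal on channel 1 ✗; signal on channel 4 ✗; flag F1 raised ✓; rate R increasing ✗; parameter X elevated ✓; flag F2 raised ✗
(G) process P2 — signal on channel 1 ✓; signal on channel 4 ✓; flag F1 raised ✓; rate R increasing ✗; parameter X elevated ✓; flag F2 raised ✓
Only (E) is consistent with every observation.

E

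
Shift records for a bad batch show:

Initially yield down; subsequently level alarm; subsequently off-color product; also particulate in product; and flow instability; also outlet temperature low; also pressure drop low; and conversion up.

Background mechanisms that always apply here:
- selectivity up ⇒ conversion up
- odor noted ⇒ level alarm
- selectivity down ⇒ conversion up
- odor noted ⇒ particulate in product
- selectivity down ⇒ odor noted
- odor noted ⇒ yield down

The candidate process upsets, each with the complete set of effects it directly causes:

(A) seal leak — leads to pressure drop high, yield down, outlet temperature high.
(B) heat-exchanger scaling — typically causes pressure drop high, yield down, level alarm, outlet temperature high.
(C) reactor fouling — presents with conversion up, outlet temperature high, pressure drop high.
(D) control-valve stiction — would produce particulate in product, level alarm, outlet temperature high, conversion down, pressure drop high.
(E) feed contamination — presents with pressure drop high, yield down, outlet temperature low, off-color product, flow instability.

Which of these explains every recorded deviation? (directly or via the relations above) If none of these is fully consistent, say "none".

For each candidate, compare predicted effects to what was observed:
(A) seal leak — fails on level alarm, off-color product, particulate in product, flow instability, outlet temperature low, pressure drop low, conversion up (predicts outlet temperature high, not outlet temperature low; predicts pressure drop high, not pressure drop low)
(B) heat-exchanger scaling — yield down ✓; level alarm ✓; off-color product ✗; particulate in product ✗; flow instability ✗; outlet temperature low ✗; pressure drop low ✗; conversion up ✗
(C) reactor fouling — yield down ✗; level alarm ✗; off-color product ✗; particulate in product ✗; flow instability ✗; outlet temperature low ✗; pressure drop low ✗; conversion up ✓
(D) control-valve stiction — yield down ✗; level alarm ✓; off-color product ✗; particulate in product ✓; flow instability ✗; outlet temperature low ✗; pressure drop low ✗; conversion up ✗
(E) feed contamination — yield down ✓; level alarm ✗; off-color product ✓; particulate in product ✗; flow instability ✓; outlet temperature low ✓; pressure drop low ✗; conversion up ✗
Every candidate fails on at least one observation.

none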